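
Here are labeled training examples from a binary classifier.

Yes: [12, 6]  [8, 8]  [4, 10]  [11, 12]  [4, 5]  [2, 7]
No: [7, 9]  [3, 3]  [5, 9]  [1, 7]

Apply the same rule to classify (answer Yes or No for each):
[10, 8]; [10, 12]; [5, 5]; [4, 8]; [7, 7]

Yes, Yes, No, Yes, No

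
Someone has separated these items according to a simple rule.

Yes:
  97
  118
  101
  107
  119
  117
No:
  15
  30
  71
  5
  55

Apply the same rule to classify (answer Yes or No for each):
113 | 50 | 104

Yes, No, Yes

The classifier is using: at least 97.
113: 113 ≥ 97, checks out → Yes. 50: 50 < 97, does not pass → No. 104: 104 ≥ 97, checks out → Yes.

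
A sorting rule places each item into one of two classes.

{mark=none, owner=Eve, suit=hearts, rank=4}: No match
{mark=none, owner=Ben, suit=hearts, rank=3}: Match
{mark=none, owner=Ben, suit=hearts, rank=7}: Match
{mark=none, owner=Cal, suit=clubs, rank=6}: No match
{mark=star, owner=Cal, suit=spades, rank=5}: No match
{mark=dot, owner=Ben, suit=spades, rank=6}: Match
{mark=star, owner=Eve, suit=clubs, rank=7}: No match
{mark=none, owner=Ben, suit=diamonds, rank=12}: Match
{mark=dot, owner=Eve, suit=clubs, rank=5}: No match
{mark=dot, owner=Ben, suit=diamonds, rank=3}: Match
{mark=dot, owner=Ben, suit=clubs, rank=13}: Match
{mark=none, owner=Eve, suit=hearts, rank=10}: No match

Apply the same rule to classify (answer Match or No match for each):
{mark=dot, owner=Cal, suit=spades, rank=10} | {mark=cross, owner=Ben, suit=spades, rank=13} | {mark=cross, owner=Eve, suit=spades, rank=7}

No match, Match, No match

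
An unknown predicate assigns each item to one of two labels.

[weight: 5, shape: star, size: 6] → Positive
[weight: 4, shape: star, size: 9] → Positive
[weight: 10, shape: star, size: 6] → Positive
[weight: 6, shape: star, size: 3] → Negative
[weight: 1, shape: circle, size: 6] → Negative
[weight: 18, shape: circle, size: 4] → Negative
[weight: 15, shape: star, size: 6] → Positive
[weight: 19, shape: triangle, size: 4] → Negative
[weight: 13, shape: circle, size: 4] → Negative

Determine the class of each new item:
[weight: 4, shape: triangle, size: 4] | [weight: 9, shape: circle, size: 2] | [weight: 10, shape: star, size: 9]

Negative, Negative, Positive

The rule appears to be: shape is star AND size ≥ 4.
[weight: 4, shape: triangle, size: 4]: shape is triangle, size = 4, does not fit → Negative. [weight: 9, shape: circle, size: 2]: shape is circle, size = 2, does not fit → Negative. [weight: 10, shape: star, size: 9]: shape is star, size = 9, meets the rule → Positive.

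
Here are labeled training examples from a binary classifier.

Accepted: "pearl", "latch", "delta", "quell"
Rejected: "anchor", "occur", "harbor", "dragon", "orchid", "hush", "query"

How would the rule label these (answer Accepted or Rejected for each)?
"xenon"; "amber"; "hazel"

The common property of the 'Accepted' items is: contains 'l'. No 'Rejected' item has it.

Rejected, Rejected, Accepted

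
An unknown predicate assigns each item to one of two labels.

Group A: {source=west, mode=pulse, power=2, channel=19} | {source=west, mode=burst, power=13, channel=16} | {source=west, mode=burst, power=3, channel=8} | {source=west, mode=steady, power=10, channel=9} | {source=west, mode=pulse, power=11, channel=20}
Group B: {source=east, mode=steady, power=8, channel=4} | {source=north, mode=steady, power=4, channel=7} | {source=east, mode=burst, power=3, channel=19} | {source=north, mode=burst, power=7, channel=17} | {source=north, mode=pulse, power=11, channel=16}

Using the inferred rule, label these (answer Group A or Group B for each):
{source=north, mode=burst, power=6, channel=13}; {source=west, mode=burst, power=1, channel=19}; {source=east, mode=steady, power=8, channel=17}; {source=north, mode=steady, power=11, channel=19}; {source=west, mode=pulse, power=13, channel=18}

The classifier is using: source is west.
Group B: {source=north, mode=burst, power=6, channel=13}, since source is north. Group A: {source=west, mode=burst, power=1, channel=19}, since source is west. Group B: {source=east, mode=steady, power=8, channel=17}, since source is east. Group B: {source=north, mode=steady, power=11, channel=19}, since source is north. Group A: {source=west, mode=pulse, power=13, channel=18}, since source is west.

Group B, Group A, Group B, Group B, Group A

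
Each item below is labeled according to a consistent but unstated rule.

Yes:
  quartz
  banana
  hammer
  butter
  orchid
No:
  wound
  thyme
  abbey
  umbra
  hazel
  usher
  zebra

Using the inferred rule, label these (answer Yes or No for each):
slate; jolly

A rule that fits every label: even length — true of each 'Yes' example, false of each 'No' one.

No, No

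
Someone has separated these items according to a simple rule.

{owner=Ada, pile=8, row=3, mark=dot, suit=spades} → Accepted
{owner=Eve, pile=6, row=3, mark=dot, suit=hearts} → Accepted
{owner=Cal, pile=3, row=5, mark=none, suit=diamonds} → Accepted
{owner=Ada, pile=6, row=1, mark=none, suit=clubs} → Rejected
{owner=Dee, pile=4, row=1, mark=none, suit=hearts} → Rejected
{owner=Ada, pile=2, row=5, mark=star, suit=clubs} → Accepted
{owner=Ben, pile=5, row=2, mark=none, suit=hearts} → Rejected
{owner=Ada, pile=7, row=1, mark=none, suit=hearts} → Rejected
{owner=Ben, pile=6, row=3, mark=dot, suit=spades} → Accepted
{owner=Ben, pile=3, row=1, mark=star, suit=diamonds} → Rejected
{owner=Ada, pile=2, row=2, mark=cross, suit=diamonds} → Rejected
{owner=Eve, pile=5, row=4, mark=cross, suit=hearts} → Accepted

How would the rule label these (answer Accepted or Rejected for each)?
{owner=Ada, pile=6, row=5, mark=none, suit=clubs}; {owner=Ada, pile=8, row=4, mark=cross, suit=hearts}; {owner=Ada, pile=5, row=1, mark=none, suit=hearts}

The classifier is using: row ≥ 3.
{owner=Ada, pile=6, row=5, mark=none, suit=clubs}: row = 5, matches → Accepted.
{owner=Ada, pile=8, row=4, mark=cross, suit=hearts}: row = 4, matches → Accepted.
{owner=Ada, pile=5, row=1, mark=none, suit=hearts}: row = 1, does not satisfy this → Rejected.

Accepted, Accepted, Rejected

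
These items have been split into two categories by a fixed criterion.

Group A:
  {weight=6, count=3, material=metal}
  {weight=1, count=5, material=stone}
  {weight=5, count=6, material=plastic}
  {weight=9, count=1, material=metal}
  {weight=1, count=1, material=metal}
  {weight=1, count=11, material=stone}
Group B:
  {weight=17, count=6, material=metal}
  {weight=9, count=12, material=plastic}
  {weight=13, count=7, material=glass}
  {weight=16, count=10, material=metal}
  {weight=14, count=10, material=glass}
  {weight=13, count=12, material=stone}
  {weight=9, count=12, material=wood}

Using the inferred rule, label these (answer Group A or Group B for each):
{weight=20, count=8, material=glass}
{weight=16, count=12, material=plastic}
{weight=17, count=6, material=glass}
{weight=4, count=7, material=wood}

The common property of the 'Group A' items is: weight ≤ 9 AND count ≤ 11. No 'Group B' item has it.
{weight=20, count=8, material=glass}: weight = 20, count = 8, does not pass → Group B.
{weight=16, count=12, material=plastic}: weight = 16, count = 12, does not pass → Group B.
{weight=17, count=6, material=glass}: weight = 17, count = 6, does not pass → Group B.
{weight=4, count=7, material=wood}: weight = 4, count = 7, satisfies this → Group A.

Group B, Group B, Group B, Group A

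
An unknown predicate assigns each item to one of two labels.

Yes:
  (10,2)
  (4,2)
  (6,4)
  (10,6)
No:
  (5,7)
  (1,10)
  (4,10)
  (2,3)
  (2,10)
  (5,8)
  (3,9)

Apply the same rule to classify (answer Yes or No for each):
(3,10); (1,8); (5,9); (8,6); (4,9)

No, No, No, Yes, No

All 'Yes' examples share one property — first > second — and every 'No' example lacks it.
(3,10) → 3 < 10 → No. (1,8) → 1 < 8 → No. (5,9) → 5 < 9 → No. (8,6) → 8 > 6 → Yes. (4,9) → 4 < 9 → No.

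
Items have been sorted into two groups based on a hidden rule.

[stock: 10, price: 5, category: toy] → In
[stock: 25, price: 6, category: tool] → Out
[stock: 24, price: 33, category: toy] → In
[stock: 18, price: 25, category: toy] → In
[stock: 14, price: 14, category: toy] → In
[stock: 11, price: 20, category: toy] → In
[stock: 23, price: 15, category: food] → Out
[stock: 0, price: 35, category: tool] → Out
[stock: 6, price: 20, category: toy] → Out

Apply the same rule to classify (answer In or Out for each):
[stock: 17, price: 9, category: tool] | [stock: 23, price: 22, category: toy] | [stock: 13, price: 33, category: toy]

The pattern is that an item is 'In' exactly when: category is toy AND stock ≥ 10.

Out, In, In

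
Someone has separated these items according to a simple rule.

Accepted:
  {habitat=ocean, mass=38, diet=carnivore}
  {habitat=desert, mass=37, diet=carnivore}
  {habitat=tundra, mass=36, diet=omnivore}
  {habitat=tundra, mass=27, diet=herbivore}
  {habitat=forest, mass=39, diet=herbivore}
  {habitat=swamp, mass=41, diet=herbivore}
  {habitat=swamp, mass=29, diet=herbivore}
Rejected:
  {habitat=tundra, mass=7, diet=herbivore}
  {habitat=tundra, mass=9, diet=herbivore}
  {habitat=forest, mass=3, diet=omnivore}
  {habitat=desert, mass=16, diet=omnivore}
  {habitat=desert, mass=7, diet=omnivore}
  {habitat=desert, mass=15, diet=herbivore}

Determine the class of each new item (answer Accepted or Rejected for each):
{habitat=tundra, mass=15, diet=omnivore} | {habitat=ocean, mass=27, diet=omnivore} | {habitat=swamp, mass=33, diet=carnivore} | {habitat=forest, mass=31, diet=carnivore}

One predicate separates the groups cleanly: mass ≥ 27.
{habitat=tundra, mass=15, diet=omnivore} — mass = 15, hence Rejected.
{habitat=ocean, mass=27, diet=omnivore} — mass = 27, hence Accepted.
{habitat=swamp, mass=33, diet=carnivore} — mass = 33, hence Accepted.
{habitat=forest, mass=31, diet=carnivore} — mass = 31, hence Accepted.

Rejected, Accepted, Accepted, Accepted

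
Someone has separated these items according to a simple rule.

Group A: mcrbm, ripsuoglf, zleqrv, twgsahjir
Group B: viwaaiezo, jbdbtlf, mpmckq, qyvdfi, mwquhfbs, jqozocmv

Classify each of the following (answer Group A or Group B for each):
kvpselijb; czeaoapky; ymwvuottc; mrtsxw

Group B, Group B, Group B, Group A

'Group A' ⟺ contains 'r'.
kvpselijb: Group B (no 'r').
czeaoapky: Group B (no 'r').
ymwvuottc: Group B (no 'r').
mrtsxw: Group A (has 'r').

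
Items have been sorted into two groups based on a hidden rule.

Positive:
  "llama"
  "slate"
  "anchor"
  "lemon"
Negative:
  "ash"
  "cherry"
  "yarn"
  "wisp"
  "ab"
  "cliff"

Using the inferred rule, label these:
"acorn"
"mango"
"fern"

The simplest hypothesis consistent with all the labels is: has ≥ 2 vowels.

Positive, Positive, Negative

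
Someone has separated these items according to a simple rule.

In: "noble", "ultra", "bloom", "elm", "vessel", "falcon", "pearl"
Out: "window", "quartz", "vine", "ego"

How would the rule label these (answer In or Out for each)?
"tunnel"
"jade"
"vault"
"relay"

In, Out, In, In

A rule that fits every label: contains 'l' — true of each 'In' example, false of each 'Out' one.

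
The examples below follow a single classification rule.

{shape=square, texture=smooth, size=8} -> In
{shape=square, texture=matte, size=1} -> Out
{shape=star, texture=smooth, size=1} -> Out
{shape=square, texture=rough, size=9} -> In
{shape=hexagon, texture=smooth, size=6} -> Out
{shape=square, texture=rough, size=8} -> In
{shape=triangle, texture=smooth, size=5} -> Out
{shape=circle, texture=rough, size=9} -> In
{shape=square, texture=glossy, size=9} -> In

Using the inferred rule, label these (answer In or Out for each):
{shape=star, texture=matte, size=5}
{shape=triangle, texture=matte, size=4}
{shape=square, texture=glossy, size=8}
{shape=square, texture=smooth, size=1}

Rule: size ≥ 8. This holds for each 'In' example and fails for each 'Out' one.
{shape=star, texture=matte, size=5}: size = 5 — does not fit, so Out.
{shape=triangle, texture=matte, size=4}: size = 4 — does not fit, so Out.
{shape=square, texture=glossy, size=8}: size = 8 — checks out, so In.
{shape=square, texture=smooth, size=1}: size = 1 — does not fit, so Out.

Out, Out, In, Out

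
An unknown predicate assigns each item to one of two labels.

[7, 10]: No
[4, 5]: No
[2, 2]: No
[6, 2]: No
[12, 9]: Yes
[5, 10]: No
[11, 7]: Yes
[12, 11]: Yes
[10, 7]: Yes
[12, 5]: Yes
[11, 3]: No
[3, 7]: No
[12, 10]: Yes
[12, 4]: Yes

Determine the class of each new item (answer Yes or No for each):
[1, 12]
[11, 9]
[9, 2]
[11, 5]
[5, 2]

All 'Yes' examples share one property — first > second AND sum ≥ 15 — and every 'No' example lacks it.
[1, 12] → 1 < 12, 1+12 = 13 → No.
[11, 9] → 11 > 9, 11+9 = 20 → Yes.
[9, 2] → 9 > 2, 9+2 = 11 → No.
[11, 5] → 11 > 5, 11+5 = 16 → Yes.
[5, 2] → 5 > 2, 5+2 = 7 → No.

No, Yes, No, Yes, No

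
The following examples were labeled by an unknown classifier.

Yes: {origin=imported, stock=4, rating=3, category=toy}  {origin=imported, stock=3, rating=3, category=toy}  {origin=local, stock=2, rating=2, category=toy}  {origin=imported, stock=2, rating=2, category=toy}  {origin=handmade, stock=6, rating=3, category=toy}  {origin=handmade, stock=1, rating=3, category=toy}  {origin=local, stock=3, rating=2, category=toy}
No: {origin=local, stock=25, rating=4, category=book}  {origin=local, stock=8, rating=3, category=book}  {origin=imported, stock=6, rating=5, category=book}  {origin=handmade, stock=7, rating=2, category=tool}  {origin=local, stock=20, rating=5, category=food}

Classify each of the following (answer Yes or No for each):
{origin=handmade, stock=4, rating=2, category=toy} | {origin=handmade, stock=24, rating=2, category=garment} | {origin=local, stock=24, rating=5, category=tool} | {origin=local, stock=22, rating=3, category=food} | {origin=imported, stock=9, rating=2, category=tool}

Yes, No, No, No, No

The simplest hypothesis consistent with all the labels is: category is toy.
{origin=handmade, stock=4, rating=2, category=toy} → category is toy → Yes.
{origin=handmade, stock=24, rating=2, category=garment} → category is garment → No.
{origin=local, stock=24, rating=5, category=tool} → category is tool → No.
{origin=local, stock=22, rating=3, category=food} → category is food → No.
{origin=imported, stock=9, rating=2, category=tool} → category is tool → No.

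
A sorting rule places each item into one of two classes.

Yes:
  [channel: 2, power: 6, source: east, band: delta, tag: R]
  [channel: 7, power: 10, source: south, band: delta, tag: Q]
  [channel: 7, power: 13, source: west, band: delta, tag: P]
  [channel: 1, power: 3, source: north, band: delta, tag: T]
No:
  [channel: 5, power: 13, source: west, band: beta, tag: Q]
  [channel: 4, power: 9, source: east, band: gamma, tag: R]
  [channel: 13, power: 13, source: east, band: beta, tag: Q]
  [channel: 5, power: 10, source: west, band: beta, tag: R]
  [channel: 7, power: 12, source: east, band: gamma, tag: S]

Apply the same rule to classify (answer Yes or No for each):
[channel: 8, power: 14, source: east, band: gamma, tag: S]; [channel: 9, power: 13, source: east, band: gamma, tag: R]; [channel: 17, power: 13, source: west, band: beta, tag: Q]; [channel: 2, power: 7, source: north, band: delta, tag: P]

No, No, No, Yes

Comparing the two groups points to one rule — band is delta.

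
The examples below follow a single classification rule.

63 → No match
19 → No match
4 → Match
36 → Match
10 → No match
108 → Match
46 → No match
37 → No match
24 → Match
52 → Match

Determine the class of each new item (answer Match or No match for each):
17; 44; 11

The distinguishing property — multiple of 4 — holds for all the 'Match' cases and none of the 'No match' cases.

No match, Match, No match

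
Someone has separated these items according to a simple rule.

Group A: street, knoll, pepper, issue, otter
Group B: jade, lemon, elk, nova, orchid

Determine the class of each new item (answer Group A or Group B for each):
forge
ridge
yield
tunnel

A rule that fits every label: has a double letter — true of each 'Group A' example, false of each 'Group B' one.

Group B, Group B, Group B, Group A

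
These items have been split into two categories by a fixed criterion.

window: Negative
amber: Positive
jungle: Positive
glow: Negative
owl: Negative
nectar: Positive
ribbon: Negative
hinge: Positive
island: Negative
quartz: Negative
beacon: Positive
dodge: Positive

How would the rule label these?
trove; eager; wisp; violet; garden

A rule that fits every label: contains 'e' — true of each 'Positive' example, false of each 'Negative' one.
trove — has 'e', hence Positive. eager — has 'e', hence Positive. wisp — no 'e', hence Negative. violet — has 'e', hence Positive. garden — has 'e', hence Positive.

Positive, Positive, Negative, Positive, Positive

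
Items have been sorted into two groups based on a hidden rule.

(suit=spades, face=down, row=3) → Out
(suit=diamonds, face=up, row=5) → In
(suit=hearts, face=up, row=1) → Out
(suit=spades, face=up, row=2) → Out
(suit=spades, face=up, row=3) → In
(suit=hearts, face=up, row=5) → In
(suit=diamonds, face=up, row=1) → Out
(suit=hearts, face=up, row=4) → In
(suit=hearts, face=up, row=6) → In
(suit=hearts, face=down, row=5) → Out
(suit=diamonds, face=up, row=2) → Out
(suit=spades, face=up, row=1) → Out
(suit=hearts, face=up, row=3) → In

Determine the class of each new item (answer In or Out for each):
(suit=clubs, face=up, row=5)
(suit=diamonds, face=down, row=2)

Rule: face is up AND row ≥ 3. This holds for each 'In' example and fails for each 'Out' one.
(suit=clubs, face=up, row=5) → face is up, row = 5 → In. (suit=diamonds, face=down, row=2) → face is down, row = 2 → Out.

In, Out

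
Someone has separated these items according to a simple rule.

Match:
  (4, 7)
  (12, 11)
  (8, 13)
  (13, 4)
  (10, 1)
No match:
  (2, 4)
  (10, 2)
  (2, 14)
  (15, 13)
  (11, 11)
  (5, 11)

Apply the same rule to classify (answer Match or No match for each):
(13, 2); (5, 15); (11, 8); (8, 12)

Match, No match, Match, No match

Checking candidate rules against both groups, what survives is: sum is odd.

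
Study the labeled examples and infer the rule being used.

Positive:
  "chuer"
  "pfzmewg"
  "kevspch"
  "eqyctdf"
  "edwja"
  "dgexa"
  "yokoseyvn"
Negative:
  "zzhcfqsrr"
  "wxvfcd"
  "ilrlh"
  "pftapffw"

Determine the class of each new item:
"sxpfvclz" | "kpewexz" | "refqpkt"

Negative, Positive, Positive

Rule: contains 'e'. This holds for each 'Positive' example and fails for each 'Negative' one.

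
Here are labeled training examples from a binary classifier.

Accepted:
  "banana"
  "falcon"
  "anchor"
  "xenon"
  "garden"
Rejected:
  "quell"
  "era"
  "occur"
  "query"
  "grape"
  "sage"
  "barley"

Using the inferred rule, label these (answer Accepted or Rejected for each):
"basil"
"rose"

Rejected, Rejected

The classifier is using: contains 'n'.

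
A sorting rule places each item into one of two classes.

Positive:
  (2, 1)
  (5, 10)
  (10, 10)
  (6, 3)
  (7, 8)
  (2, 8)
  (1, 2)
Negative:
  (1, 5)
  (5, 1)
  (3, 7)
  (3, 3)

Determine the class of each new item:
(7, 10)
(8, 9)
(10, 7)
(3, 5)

Comparing the two groups points to one rule — product is even.
(7, 10): Positive (7·10 = 70). (8, 9): Positive (8·9 = 72). (10, 7): Positive (10·7 = 70). (3, 5): Negative (3·5 = 15).

Positive, Positive, Positive, Negative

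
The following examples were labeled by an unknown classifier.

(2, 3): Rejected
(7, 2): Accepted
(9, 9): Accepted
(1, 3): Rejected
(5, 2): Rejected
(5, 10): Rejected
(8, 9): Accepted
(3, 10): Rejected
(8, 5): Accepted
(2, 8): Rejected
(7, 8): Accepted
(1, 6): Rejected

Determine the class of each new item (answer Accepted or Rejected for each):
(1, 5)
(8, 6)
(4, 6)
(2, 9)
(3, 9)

Rejected, Accepted, Rejected, Rejected, Rejected

'Accepted' ⟺ first ≥ 6.
(1, 5): first 1 — does not satisfy this, so Rejected.
(8, 6): first 8 — satisfies this, so Accepted.
(4, 6): first 4 — does not satisfy this, so Rejected.
(2, 9): first 2 — does not satisfy this, so Rejected.
(3, 9): first 3 — does not satisfy this, so Rejected.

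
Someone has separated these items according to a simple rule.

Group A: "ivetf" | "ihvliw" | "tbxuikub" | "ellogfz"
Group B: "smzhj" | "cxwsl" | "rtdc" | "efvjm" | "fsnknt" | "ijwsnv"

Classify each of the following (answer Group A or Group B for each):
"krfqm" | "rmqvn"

The simplest hypothesis consistent with all the labels is: has ≥ 2 vowels.
"krfqm": 0 vowels, does not fit → Group B. "rmqvn": 0 vowels, does not fit → Group B.

Group B, Group B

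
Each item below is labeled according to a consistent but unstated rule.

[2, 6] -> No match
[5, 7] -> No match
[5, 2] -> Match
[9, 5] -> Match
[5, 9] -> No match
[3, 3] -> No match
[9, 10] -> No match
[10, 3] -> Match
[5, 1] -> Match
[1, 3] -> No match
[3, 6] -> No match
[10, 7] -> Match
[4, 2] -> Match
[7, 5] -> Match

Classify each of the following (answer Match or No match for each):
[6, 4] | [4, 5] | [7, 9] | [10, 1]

Match, No match, No match, Match

All 'Match' examples share one property — first > second — and every 'No match' example lacks it.
[6, 4]: 6 > 4, meets the rule → Match.
[4, 5]: 4 < 5, does not fit → No match.
[7, 9]: 7 < 9, does not fit → No match.
[10, 1]: 10 > 1, meets the rule → Match.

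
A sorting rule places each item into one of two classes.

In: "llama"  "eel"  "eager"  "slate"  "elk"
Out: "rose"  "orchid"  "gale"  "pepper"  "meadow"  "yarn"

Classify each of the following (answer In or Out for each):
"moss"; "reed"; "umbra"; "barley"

The classifier is using: odd length.
Out: "moss", since length 4. Out: "reed", since length 4. In: "umbra", since length 5. Out: "barley", since length 6.

Out, Out, In, Out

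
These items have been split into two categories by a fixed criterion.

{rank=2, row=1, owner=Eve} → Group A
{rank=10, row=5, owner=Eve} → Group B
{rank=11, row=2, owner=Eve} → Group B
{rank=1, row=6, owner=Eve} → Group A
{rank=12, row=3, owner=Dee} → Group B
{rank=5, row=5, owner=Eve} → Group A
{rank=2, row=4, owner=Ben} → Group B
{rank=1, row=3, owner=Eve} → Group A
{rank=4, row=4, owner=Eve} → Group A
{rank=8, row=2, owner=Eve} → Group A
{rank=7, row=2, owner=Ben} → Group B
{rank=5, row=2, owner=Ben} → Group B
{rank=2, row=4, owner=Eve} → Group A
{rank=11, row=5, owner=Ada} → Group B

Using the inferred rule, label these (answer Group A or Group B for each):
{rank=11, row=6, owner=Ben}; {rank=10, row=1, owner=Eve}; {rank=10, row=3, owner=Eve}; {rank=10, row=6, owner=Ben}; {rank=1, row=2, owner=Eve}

Group B, Group B, Group B, Group B, Group A

Every 'Group A' example satisfies: owner is Eve AND rank ≤ 8. None of the 'Group B' examples do.
{rank=11, row=6, owner=Ben}: Group B (owner is Ben, rank = 11).
{rank=10, row=1, owner=Eve}: Group B (owner is Eve, rank = 10).
{rank=10, row=3, owner=Eve}: Group B (owner is Eve, rank = 10).
{rank=10, row=6, owner=Ben}: Group B (owner is Ben, rank = 10).
{rank=1, row=2, owner=Eve}: Group A (owner is Eve, rank = 1).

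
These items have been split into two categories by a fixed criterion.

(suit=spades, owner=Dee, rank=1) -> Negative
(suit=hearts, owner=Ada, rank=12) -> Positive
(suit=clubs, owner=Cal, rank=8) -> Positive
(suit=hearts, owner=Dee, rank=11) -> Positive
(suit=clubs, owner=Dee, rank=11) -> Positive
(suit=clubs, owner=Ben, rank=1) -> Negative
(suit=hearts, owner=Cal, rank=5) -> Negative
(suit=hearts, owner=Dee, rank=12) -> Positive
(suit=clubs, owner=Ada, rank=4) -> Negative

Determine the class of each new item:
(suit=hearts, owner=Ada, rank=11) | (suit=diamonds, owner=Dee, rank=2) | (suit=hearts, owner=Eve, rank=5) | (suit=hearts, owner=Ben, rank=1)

Positive, Negative, Negative, Negative

The common property of the 'Positive' items is: rank ≥ 8. No 'Negative' item has it.
(suit=hearts, owner=Ada, rank=11) — rank = 11, hence Positive.
(suit=diamonds, owner=Dee, rank=2) — rank = 2, hence Negative.
(suit=hearts, owner=Eve, rank=5) — rank = 5, hence Negative.
(suit=hearts, owner=Ben, rank=1) — rank = 1, hence Negative.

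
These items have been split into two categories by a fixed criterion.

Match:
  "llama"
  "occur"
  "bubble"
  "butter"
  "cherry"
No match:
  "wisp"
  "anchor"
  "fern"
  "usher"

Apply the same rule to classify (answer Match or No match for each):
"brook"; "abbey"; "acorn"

Match, Match, No match

'Match' ⟺ has a double letter.
"brook" → 'oo' doubled → Match.
"abbey" → 'bb' doubled → Match.
"acorn" → no doubled letter → No match.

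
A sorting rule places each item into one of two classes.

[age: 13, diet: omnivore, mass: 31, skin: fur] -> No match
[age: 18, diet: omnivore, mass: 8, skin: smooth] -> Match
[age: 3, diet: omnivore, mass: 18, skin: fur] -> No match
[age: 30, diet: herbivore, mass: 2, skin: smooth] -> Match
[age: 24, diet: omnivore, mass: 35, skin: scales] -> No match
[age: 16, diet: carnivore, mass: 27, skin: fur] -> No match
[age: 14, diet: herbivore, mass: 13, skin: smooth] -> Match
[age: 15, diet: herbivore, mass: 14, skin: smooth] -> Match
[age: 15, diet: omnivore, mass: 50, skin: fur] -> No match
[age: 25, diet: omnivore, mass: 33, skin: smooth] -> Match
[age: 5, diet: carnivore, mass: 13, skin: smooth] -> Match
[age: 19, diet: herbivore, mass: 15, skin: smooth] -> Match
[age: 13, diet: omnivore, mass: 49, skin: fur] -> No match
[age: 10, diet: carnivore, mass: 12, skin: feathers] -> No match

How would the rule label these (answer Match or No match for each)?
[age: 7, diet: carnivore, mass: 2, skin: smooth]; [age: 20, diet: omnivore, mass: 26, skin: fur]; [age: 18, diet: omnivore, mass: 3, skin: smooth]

Checking candidate rules against both groups, what survives is: skin is smooth.
[age: 7, diet: carnivore, mass: 2, skin: smooth]: skin is smooth, fits → Match. [age: 20, diet: omnivore, mass: 26, skin: fur]: skin is fur, fails this test → No match. [age: 18, diet: omnivore, mass: 3, skin: smooth]: skin is smooth, fits → Match.

Match, No match, Match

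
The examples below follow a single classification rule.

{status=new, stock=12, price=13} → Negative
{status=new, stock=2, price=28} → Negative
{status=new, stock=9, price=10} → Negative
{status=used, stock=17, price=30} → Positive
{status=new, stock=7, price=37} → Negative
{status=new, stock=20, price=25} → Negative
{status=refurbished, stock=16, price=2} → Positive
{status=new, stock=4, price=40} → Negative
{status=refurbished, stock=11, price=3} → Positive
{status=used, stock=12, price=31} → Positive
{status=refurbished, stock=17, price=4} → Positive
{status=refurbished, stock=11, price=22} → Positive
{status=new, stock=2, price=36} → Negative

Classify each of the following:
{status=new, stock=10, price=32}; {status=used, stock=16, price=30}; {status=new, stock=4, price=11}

Negative, Positive, Negative

The common property of the 'Positive' items is: status is not new. No 'Negative' item has it.
{status=new, stock=10, price=32}: status is new, fails this test → Negative.
{status=used, stock=16, price=30}: status is used, matches → Positive.
{status=new, stock=4, price=11}: status is new, fails this test → Negative.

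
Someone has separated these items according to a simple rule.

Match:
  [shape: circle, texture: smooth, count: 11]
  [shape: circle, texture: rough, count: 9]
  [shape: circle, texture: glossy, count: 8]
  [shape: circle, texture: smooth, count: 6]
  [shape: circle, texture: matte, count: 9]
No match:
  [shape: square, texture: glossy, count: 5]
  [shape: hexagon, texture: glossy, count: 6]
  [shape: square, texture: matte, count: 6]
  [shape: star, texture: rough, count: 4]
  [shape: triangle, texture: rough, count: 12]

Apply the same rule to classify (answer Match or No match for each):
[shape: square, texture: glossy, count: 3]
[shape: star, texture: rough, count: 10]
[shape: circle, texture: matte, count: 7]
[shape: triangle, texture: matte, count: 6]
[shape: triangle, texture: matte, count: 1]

The common property of the 'Match' items is: shape is circle. No 'No match' item has it.

No match, No match, Match, No match, No match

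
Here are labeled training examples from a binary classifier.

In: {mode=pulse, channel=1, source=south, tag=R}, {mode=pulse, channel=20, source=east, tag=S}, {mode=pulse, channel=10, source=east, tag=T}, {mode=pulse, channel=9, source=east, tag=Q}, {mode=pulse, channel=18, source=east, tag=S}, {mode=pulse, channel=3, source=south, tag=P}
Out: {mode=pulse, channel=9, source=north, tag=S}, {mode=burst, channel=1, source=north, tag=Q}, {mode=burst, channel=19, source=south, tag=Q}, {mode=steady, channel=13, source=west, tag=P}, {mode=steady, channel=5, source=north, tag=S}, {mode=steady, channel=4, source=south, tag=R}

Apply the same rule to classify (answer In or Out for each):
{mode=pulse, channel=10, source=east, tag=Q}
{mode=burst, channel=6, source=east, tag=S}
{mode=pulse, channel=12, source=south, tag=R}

The common property of the 'In' items is: mode is pulse AND source is not north. No 'Out' item has it.
{mode=pulse, channel=10, source=east, tag=Q}: mode is pulse, source is east — meets the rule, so In.
{mode=burst, channel=6, source=east, tag=S}: mode is burst, source is east — does not satisfy this, so Out.
{mode=pulse, channel=12, source=south, tag=R}: mode is pulse, source is south — meets the rule, so In.

In, Out, In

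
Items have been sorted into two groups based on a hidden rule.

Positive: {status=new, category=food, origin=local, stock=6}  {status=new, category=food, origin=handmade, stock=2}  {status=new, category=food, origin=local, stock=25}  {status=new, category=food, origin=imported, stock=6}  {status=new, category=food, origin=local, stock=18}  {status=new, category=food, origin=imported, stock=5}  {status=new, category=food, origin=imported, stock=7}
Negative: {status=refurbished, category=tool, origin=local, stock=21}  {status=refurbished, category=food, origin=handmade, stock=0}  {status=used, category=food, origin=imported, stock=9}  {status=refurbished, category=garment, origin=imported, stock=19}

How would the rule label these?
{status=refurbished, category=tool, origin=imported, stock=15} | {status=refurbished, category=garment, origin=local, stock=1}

Negative, Negative

Comparing the two groups points to one rule — status is new.
{status=refurbished, category=tool, origin=imported, stock=15} — status is refurbished, hence Negative.
{status=refurbished, category=garment, origin=local, stock=1} — status is refurbished, hence Negative.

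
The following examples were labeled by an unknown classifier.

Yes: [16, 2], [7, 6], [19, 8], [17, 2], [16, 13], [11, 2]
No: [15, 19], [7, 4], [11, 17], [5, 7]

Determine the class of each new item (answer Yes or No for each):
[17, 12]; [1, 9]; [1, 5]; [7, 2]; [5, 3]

Yes, No, No, No, No

The distinguishing property — first > second AND sum ≥ 12 — holds for all the 'Yes' cases and none of the 'No' cases.
[17, 12]: Yes (17 > 12, 17+12 = 29).
[1, 9]: No (1 < 9, 1+9 = 10).
[1, 5]: No (1 < 5, 1+5 = 6).
[7, 2]: No (7 > 2, 7+2 = 9).
[5, 3]: No (5 > 3, 5+3 = 8).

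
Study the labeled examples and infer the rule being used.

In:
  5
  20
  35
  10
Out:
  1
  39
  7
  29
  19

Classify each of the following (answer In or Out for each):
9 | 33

Out, Out

All 'In' examples share one property — multiple of 5 — and every 'Out' example lacks it.
Out: 9, since 9 = 5·1 + 4.
Out: 33, since 33 = 5·6 + 3.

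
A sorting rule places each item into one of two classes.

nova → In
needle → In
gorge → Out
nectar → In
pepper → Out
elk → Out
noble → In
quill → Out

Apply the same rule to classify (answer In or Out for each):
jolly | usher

Out, Out

The rule appears to be: contains 'n'.
jolly — no 'n', hence Out.
usher — no 'n', hence Out.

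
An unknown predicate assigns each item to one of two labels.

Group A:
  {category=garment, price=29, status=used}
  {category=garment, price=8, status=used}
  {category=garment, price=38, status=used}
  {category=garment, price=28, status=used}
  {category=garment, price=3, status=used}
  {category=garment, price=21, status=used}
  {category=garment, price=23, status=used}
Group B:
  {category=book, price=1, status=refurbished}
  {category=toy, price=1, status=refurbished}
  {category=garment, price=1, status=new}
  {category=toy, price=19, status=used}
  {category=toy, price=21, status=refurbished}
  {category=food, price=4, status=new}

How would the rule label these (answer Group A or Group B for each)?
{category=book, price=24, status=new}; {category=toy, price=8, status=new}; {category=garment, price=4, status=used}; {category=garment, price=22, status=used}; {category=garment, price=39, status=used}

The rule appears to be: category is garment AND status is used.
Group B: {category=book, price=24, status=new}, since category is book, status is new.
Group B: {category=toy, price=8, status=new}, since category is toy, status is new.
Group A: {category=garment, price=4, status=used}, since category is garment, status is used.
Group A: {category=garment, price=22, status=used}, since category is garment, status is used.
Group A: {category=garment, price=39, status=used}, since category is garment, status is used.

Group B, Group B, Group A, Group A, Group A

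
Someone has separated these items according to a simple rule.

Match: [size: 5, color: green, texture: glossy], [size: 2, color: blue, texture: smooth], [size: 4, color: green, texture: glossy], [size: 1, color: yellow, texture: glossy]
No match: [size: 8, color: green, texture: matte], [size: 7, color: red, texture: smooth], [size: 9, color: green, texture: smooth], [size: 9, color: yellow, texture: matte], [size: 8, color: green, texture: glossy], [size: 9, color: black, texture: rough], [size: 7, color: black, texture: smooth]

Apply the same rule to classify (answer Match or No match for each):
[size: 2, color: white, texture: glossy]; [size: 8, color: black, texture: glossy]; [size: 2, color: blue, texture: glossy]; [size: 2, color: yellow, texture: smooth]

The pattern is that an item is 'Match' exactly when: size ≤ 5.
[size: 2, color: white, texture: glossy] → size = 2 → Match.
[size: 8, color: black, texture: glossy] → size = 8 → No match.
[size: 2, color: blue, texture: glossy] → size = 2 → Match.
[size: 2, color: yellow, texture: smooth] → size = 2 → Match.

Match, No match, Match, Match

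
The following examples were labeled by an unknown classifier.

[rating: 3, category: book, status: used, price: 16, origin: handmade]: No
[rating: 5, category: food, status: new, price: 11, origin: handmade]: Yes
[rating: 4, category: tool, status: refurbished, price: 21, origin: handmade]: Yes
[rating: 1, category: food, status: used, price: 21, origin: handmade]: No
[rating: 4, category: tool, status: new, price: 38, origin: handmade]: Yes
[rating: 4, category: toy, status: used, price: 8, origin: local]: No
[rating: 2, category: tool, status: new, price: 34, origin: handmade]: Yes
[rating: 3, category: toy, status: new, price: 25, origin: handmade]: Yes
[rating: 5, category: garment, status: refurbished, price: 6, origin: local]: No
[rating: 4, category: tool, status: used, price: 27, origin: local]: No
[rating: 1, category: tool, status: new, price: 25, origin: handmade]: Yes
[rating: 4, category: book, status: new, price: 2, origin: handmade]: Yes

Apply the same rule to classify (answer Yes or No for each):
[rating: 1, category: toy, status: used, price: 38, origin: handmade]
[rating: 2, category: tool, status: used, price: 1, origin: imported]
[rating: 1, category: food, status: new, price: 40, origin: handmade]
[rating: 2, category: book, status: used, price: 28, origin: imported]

No, No, Yes, No

Rule: origin is handmade AND status is not used. This holds for each 'Yes' example and fails for each 'No' one.
[rating: 1, category: toy, status: used, price: 38, origin: handmade]: origin is handmade, status is used — lacks this property, so No.
[rating: 2, category: tool, status: used, price: 1, origin: imported]: origin is imported, status is used — lacks this property, so No.
[rating: 1, category: food, status: new, price: 40, origin: handmade]: origin is handmade, status is new — satisfies this, so Yes.
[rating: 2, category: book, status: used, price: 28, origin: imported]: origin is imported, status is used — lacks this property, so No.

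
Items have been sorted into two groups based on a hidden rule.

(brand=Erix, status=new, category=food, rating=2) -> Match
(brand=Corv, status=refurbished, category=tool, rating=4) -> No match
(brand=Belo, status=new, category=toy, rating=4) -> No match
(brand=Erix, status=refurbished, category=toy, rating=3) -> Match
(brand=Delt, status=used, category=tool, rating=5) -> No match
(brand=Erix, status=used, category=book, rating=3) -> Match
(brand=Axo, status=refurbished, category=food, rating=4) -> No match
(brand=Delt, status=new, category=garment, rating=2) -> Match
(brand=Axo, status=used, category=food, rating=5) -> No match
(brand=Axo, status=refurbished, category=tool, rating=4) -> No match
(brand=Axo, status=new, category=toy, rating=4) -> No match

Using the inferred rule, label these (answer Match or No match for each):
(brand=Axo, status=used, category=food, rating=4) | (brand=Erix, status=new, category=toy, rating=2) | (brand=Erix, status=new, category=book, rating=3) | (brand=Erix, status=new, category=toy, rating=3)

No match, Match, Match, Match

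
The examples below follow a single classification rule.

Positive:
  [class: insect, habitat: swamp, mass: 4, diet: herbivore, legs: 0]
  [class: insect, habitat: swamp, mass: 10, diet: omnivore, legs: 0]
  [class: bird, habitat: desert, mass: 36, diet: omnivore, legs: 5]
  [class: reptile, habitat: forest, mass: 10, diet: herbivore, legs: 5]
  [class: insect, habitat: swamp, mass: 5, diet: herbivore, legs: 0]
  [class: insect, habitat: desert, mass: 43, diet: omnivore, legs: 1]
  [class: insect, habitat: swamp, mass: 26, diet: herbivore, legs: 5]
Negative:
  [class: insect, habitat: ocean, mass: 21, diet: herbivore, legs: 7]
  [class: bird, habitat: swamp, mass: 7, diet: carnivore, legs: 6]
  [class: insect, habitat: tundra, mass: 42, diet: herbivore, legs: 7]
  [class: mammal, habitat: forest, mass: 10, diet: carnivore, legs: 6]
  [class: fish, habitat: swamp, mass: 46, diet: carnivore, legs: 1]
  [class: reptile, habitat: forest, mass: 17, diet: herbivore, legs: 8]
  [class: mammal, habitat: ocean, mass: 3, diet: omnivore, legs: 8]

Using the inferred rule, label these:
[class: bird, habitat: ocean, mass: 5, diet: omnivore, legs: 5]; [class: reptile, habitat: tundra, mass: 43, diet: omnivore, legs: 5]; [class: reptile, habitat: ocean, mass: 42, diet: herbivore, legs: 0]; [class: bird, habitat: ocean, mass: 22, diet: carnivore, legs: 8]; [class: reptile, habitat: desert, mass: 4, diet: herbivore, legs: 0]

The common property of the 'Positive' items is: mass ≤ 43 AND legs ≤ 5. No 'Negative' item has it.
[class: bird, habitat: ocean, mass: 5, diet: omnivore, legs: 5]: mass = 5, legs = 5, checks out → Positive.
[class: reptile, habitat: tundra, mass: 43, diet: omnivore, legs: 5]: mass = 43, legs = 5, checks out → Positive.
[class: reptile, habitat: ocean, mass: 42, diet: herbivore, legs: 0]: mass = 42, legs = 0, checks out → Positive.
[class: bird, habitat: ocean, mass: 22, diet: carnivore, legs: 8]: mass = 22, legs = 8, does not fit → Negative.
[class: reptile, habitat: desert, mass: 4, diet: herbivore, legs: 0]: mass = 4, legs = 0, checks out → Positive.

Positive, Positive, Positive, Negative, Positive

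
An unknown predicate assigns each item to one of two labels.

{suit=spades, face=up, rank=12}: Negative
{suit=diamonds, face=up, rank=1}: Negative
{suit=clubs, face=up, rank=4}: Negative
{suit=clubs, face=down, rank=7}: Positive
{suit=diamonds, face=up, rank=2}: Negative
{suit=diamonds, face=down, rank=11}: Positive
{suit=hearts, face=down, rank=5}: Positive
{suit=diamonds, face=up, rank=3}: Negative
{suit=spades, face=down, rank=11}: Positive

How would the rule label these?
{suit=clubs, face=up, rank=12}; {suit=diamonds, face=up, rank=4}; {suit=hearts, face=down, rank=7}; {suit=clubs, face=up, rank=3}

Rule: face is down. This holds for each 'Positive' example and fails for each 'Negative' one.

Negative, Negative, Positive, Negative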